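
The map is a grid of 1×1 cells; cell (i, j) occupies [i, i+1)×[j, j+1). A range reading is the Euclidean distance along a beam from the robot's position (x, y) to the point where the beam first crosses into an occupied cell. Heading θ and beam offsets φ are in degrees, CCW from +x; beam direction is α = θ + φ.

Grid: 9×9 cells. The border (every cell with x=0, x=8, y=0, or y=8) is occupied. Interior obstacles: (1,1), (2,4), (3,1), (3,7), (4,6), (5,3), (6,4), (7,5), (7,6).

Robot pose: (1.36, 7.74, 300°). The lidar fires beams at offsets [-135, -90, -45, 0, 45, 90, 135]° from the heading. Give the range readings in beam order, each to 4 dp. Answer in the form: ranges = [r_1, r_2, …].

beam 1: φ=-135°, α=165°
  direction (-0.9659, 0.2588); cell (1,7); t to first gridline: x 0.3727, y 1.0046 (then +1.0353 / +3.8637)
    (0,7) via x @ 0.3727  # hit
  → r_1 = 0.3727
beam 2: φ=-90°, α=210°
  direction (-0.8660, -0.5000); cell (1,7); t to first gridline: x 0.4157, y 1.4800 (then +1.1547 / +2.0000)
    (0,7) via x @ 0.4157  # hit
  → r_2 = 0.4157
beam 3: φ=-45°, α=255°
  direction (-0.2588, -0.9659); cell (1,7); t to first gridline: x 1.3909, y 0.7661 (then +3.8637 / +1.0353)
    (1,6) via y @ 0.7661
    (0,6) via x @ 1.3909  # hit
  → r_3 = 1.3909
beam 4: φ=0°, α=300°
  direction (0.5000, -0.8660); cell (1,7); t to first gridline: x 1.2800, y 0.8545 (then +2.0000 / +1.1547)
    (1,6) via y @ 0.8545
    (2,6) via x @ 1.2800
    (2,5) via y @ 2.0092
    (2,4) via y @ 3.1639  # hit
  → r_4 = 3.1639
beam 5: φ=45°, α=345°
  direction (0.9659, -0.2588); cell (1,7); t to first gridline: x 0.6626, y 2.8591 (then +1.0353 / +3.8637)
    (2,7) via x @ 0.6626
    (3,7) via x @ 1.6979  # hit
  → r_5 = 1.6979
beam 6: φ=90°, α=30°
  direction (0.8660, 0.5000); cell (1,7); t to first gridline: x 0.7390, y 0.5200 (then +1.1547 / +2.0000)
    (1,8) via y @ 0.5200  # hit
  → r_6 = 0.5200
beam 7: φ=135°, α=75°
  direction (0.2588, 0.9659); cell (1,7); t to first gridline: x 2.4728, y 0.2692 (then +3.8637 / +1.0353)
    (1,8) via y @ 0.2692  # hit
  → r_7 = 0.2692

ranges = [0.3727, 0.4157, 1.3909, 3.1639, 1.6979, 0.5200, 0.2692]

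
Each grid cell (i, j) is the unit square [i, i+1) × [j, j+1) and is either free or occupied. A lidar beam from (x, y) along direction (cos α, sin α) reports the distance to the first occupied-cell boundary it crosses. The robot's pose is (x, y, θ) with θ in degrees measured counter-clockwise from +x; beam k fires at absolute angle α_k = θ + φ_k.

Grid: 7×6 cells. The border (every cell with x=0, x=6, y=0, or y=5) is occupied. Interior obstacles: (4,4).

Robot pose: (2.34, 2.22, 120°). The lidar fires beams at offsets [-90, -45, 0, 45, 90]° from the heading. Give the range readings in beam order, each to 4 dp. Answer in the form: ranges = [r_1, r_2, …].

beam 1: φ=-90°, α=30°
  d=(0.8660,0.5000)  start (2,2)  tX=0.7621 tY=1.5600  stride 1/|dx|=1.1547 1/|dy|=2.0000
    cross x-line → (3,2), t=0.7621
    cross y-line → (3,3), t=1.5600
    cross x-line → (4,3), t=1.9168
    cross x-line → (5,3), t=3.0715
    cross y-line → (5,4), t=3.5600
    cross x-line → (6,4), t=4.2262 (wall)
  → r_1 = 4.2262
beam 2: φ=-45°, α=75°
  d=(0.2588,0.9659)  start (2,2)  tX=2.5500 tY=0.8075  stride 1/|dx|=3.8637 1/|dy|=1.0353
    cross y-line → (2,3), t=0.8075
    cross y-line → (2,4), t=1.8428
    cross x-line → (3,4), t=2.5500
    cross y-line → (3,5), t=2.8781 (wall)
  → r_2 = 2.8781
beam 3: φ=0°, α=120°
  d=(-0.5000,0.8660)  start (2,2)  tX=0.6800 tY=0.9007  stride 1/|dx|=2.0000 1/|dy|=1.1547
    cross x-line → (1,2), t=0.6800
    cross y-line → (1,3), t=0.9007
    cross y-line → (1,4), t=2.0554
    cross x-line → (0,4), t=2.6800 (wall)
  → r_3 = 2.6800
beam 4: φ=45°, α=165°
  d=(-0.9659,0.2588)  start (2,2)  tX=0.3520 tY=3.0137  stride 1/|dx|=1.0353 1/|dy|=3.8637
    cross x-line → (1,2), t=0.3520
    cross x-line → (0,2), t=1.3873 (wall)
  → r_4 = 1.3873
beam 5: φ=90°, α=210°
  d=(-0.8660,-0.5000)  start (2,2)  tX=0.3926 tY=0.4400  stride 1/|dx|=1.1547 1/|dy|=2.0000
    cross x-line → (1,2), t=0.3926
    cross y-line → (1,1), t=0.4400
    cross x-line → (0,1), t=1.5473 (wall)
  → r_5 = 1.5473

ranges = [4.2262, 2.8781, 2.6800, 1.3873, 1.5473]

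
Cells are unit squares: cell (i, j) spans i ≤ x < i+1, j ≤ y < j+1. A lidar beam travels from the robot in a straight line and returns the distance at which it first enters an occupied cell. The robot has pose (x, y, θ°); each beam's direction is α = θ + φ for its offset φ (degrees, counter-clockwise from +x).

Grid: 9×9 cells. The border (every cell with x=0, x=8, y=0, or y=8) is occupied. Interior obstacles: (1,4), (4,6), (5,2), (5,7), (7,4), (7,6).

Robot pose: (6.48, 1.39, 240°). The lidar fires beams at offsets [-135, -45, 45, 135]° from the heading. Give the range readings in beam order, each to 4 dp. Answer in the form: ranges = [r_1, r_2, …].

beam 1: φ=-135°, α=105°
  cosα=-0.2588 sinα=0.9659 | (6,1) | tMaxX 1.8546 tMaxY 0.6315 | tΔX 3.8637 tΔY 1.0353
    t=0.6315 [y] (6,2)
    t=1.6668 [y] (6,3)
    t=1.8546 [x] (5,3)
    t=2.7021 [y] (5,4)
    t=3.7373 [y] (5,5)
    t=4.7726 [y] (5,6)
    t=5.7183 [x] (4,6) — stop
  → r_1 = 5.7183
beam 2: φ=-45°, α=195°
  cosα=-0.9659 sinα=-0.2588 | (6,1) | tMaxX 0.4969 tMaxY 1.5068 | tΔX 1.0353 tΔY 3.8637
    t=0.4969 [x] (5,1)
    t=1.5068 [y] (5,0) — stop
  → r_2 = 1.5068
beam 3: φ=45°, α=285°
  cosα=0.2588 sinα=-0.9659 | (6,1) | tMaxX 2.0091 tMaxY 0.4038 | tΔX 3.8637 tΔY 1.0353
    t=0.4038 [y] (6,0) — stop
  → r_3 = 0.4038
beam 4: φ=135°, α=15°
  cosα=0.9659 sinα=0.2588 | (6,1) | tMaxX 0.5383 tMaxY 2.3569 | tΔX 1.0353 tΔY 3.8637
    t=0.5383 [x] (7,1)
    t=1.5736 [x] (8,1) — stop
  → r_4 = 1.5736

ranges = [5.7183, 1.5068, 0.4038, 1.5736]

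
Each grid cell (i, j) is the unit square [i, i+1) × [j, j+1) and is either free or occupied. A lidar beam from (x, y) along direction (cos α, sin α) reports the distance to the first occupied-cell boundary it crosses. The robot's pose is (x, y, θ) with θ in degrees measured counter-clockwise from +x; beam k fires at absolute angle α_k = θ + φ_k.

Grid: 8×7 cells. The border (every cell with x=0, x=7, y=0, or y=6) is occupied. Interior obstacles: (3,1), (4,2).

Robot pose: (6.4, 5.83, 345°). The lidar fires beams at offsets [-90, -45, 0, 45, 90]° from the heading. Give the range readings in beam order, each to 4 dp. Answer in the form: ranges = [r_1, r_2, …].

beam 1: φ=-90°, α=255°
  d=(-0.2588,-0.9659)  start (6,5)  tX=1.5455 tY=0.8593  stride 1/|dx|=3.8637 1/|dy|=1.0353
    cross y-line → (6,4), t=0.8593
    cross x-line → (5,4), t=1.5455
    cross y-line → (5,3), t=1.8946
    cross y-line → (5,2), t=2.9298
    cross y-line → (5,1), t=3.9651
    cross y-line → (5,0), t=5.0004 (wall)
  → r_1 = 5.0004
beam 2: φ=-45°, α=300°
  d=(0.5000,-0.8660)  start (6,5)  tX=1.2000 tY=0.9584  stride 1/|dx|=2.0000 1/|dy|=1.1547
    cross y-line → (6,4), t=0.9584
    cross x-line → (7,4), t=1.2000 (wall)
  → r_2 = 1.2000
beam 3: φ=0°, α=345°
  d=(0.9659,-0.2588)  start (6,5)  tX=0.6212 tY=3.2069  stride 1/|dx|=1.0353 1/|dy|=3.8637
    cross x-line → (7,5), t=0.6212 (wall)
  → r_3 = 0.6212
beam 4: φ=45°, α=30°
  d=(0.8660,0.5000)  start (6,5)  tX=0.6928 tY=0.3400  stride 1/|dx|=1.1547 1/|dy|=2.0000
    cross y-line → (6,6), t=0.3400 (wall)
  → r_4 = 0.3400
beam 5: φ=90°, α=75°
  d=(0.2588,0.9659)  start (6,5)  tX=2.3182 tY=0.1760  stride 1/|dx|=3.8637 1/|dy|=1.0353
    cross y-line → (6,6), t=0.1760 (wall)
  → r_5 = 0.1760

ranges = [5.0004, 1.2000, 0.6212, 0.3400, 0.1760]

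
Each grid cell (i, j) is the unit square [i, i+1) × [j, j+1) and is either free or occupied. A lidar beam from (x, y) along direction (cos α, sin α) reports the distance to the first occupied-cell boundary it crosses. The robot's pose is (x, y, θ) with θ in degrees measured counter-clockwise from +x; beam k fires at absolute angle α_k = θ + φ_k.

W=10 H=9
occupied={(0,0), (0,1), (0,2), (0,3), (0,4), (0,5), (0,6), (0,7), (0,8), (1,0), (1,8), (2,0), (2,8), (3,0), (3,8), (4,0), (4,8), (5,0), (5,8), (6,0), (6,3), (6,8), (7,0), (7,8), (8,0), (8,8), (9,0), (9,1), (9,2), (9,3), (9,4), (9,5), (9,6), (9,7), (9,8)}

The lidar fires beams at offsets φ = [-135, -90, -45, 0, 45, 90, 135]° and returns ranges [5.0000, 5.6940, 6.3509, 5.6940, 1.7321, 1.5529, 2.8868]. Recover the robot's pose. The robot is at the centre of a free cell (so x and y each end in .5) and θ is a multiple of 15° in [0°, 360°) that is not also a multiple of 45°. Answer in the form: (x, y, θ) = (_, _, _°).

(x, y, θ) = (3.5, 6.5, 15°)

The pose lattice has 55·16 = 880 candidates. Test each by forward raycasting.
  (8.5, 5.5, 300°): beam 1 = 7.7646 ≠ 5.0000 ✗
  (1.5, 5.5, 60°): beam 1 = 4.6587 ≠ 5.0000 ✗
  (3.5, 7.5, 15°): beam 2 = 6.7293 ≠ 5.6940 ✗
  …
  (3.5, 6.5, 15°): r_1=5.0000, r_2=5.6940, r_3=6.3509, r_4=5.6940, r_5=1.7321, r_6=1.5529, r_7=2.8868 — all match ✓
No second candidate reproduces the full scan.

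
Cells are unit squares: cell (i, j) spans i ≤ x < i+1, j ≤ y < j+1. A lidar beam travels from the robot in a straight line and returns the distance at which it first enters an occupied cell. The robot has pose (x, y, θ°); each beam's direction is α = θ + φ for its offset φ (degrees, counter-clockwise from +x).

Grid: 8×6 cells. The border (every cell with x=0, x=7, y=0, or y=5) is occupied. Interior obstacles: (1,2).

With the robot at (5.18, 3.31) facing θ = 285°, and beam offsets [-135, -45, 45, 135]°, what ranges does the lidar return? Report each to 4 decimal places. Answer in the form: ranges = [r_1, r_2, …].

beam 1: φ=-135°, α=150°
  dir = (cos 150°, sin 150°) = (-0.8660, 0.5000); from cell (5,3)
  next x-line at t=0.2078, next y-line at t=1.3800; Δt_x=1.1547, Δt_y=2.0000
    x: enter (4,3) at t=0.2078
    x: enter (3,3) at t=1.3625
    y: enter (3,4) at t=1.3800
    x: enter (2,4) at t=2.5172
    y: enter (2,5) at t=3.3800 ← occupied
  → r_1 = 3.3800
beam 2: φ=-45°, α=240°
  dir = (cos 240°, sin 240°) = (-0.5000, -0.8660); from cell (5,3)
  next x-line at t=0.3600, next y-line at t=0.3580; Δt_x=2.0000, Δt_y=1.1547
    y: enter (5,2) at t=0.3580
    x: enter (4,2) at t=0.3600
    y: enter (4,1) at t=1.5127
    x: enter (3,1) at t=2.3600
    y: enter (3,0) at t=2.6674 ← occupied
  → r_2 = 2.6674
beam 3: φ=45°, α=330°
  dir = (cos 330°, sin 330°) = (0.8660, -0.5000); from cell (5,3)
  next x-line at t=0.9469, next y-line at t=0.6200; Δt_x=1.1547, Δt_y=2.0000
    y: enter (5,2) at t=0.6200
    x: enter (6,2) at t=0.9469
    x: enter (7,2) at t=2.1016 ← occupied
  → r_3 = 2.1016
beam 4: φ=135°, α=60°
  dir = (cos 60°, sin 60°) = (0.5000, 0.8660); from cell (5,3)
  next x-line at t=1.6400, next y-line at t=0.7967; Δt_x=2.0000, Δt_y=1.1547
    y: enter (5,4) at t=0.7967
    x: enter (6,4) at t=1.6400
    y: enter (6,5) at t=1.9514 ← occupied
  → r_4 = 1.9514

ranges = [3.3800, 2.6674, 2.1016, 1.9514]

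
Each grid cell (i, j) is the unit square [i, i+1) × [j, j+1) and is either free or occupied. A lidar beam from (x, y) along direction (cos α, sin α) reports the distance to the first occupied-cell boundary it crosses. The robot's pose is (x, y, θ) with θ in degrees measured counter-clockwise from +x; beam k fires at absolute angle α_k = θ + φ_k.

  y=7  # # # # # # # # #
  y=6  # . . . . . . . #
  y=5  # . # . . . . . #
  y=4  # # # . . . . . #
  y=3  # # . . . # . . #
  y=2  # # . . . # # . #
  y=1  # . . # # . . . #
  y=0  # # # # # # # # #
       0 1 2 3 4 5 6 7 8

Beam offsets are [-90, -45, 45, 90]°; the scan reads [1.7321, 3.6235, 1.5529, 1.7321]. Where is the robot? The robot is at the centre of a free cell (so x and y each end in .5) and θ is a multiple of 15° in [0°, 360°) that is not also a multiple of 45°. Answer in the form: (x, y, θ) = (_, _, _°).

The pose lattice has 32·16 = 512 candidates. Test each by forward raycasting.
  (7.5, 1.5, 330°): beam 1 = 0.5774 ≠ 1.7321 ✗
  (7.5, 4.5, 285°): beam 1 = 1.9319 ≠ 1.7321 ✗
  (7.5, 6.5, 210°): beam 1 = 0.5774 ≠ 1.7321 ✗
  …
  (4.5, 5.5, 30°): r_1=1.7321, r_2=3.6235, r_3=1.5529, r_4=1.7321 — all match ✓
No second candidate reproduces the full scan.

(x, y, θ) = (4.5, 5.5, 30°)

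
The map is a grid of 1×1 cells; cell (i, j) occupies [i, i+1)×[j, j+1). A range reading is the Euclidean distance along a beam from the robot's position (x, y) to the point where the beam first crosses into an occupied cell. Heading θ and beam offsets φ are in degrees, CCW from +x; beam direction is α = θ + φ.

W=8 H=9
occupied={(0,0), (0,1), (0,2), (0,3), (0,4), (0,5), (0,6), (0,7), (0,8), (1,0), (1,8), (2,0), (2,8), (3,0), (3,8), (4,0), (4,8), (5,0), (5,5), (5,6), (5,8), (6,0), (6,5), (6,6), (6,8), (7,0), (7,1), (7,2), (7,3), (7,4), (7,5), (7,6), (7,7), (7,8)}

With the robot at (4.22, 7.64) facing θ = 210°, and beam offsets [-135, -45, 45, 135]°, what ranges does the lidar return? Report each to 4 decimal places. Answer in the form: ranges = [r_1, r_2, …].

ranges = [0.3727, 1.3909, 6.8742, 2.4728]

beam 1: φ=-135°, α=75°
  direction (0.2588, 0.9659); cell (4,7); t to first gridline: x 3.0137, y 0.3727 (then +3.8637 / +1.0353)
    (4,8) via y @ 0.3727  # hit
  → r_1 = 0.3727
beam 2: φ=-45°, α=165°
  direction (-0.9659, 0.2588); cell (4,7); t to first gridline: x 0.2278, y 1.3909 (then +1.0353 / +3.8637)
    (3,7) via x @ 0.2278
    (2,7) via x @ 1.2630
    (2,8) via y @ 1.3909  # hit
  → r_2 = 1.3909
beam 3: φ=45°, α=255°
  direction (-0.2588, -0.9659); cell (4,7); t to first gridline: x 0.8500, y 0.6626 (then +3.8637 / +1.0353)
    (4,6) via y @ 0.6626
    (3,6) via x @ 0.8500
    (3,5) via y @ 1.6979
    (3,4) via y @ 2.7331
    (3,3) via y @ 3.7684
    (2,3) via x @ 4.7137
    (2,2) via y @ 4.8037
    (2,1) via y @ 5.8390
    (2,0) via y @ 6.8742  # hit
  → r_3 = 6.8742
beam 4: φ=135°, α=345°
  direction (0.9659, -0.2588); cell (4,7); t to first gridline: x 0.8075, y 2.4728 (then +1.0353 / +3.8637)
    (5,7) via x @ 0.8075
    (6,7) via x @ 1.8428
    (6,6) via y @ 2.4728  # hit
  → r_4 = 2.4728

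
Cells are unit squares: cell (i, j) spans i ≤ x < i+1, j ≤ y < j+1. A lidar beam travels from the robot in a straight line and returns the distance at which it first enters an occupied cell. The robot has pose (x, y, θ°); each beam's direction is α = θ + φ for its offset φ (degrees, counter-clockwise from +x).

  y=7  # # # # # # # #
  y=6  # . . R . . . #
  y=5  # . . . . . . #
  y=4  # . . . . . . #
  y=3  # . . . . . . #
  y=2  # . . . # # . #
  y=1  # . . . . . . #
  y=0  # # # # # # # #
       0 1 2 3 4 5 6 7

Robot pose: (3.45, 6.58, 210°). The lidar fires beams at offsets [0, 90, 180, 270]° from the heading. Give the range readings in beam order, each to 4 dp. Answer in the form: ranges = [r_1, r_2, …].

beam 1: φ=0°, α=210°
  cosα=-0.8660 sinα=-0.5000 | (3,6) | tMaxX 0.5196 tMaxY 1.1600 | tΔX 1.1547 tΔY 2.0000
    t=0.5196 [x] (2,6)
    t=1.1600 [y] (2,5)
    t=1.6743 [x] (1,5)
    t=2.8290 [x] (0,5) — stop
  → r_1 = 2.8290
beam 2: φ=90°, α=300°
  cosα=0.5000 sinα=-0.8660 | (3,6) | tMaxX 1.1000 tMaxY 0.6697 | tΔX 2.0000 tΔY 1.1547
    t=0.6697 [y] (3,5)
    t=1.1000 [x] (4,5)
    t=1.8244 [y] (4,4)
    t=2.9791 [y] (4,3)
    t=3.1000 [x] (5,3)
    t=4.1338 [y] (5,2) — stop
  → r_2 = 4.1338
beam 3: φ=180°, α=30°
  cosα=0.8660 sinα=0.5000 | (3,6) | tMaxX 0.6351 tMaxY 0.8400 | tΔX 1.1547 tΔY 2.0000
    t=0.6351 [x] (4,6)
    t=0.8400 [y] (4,7) — stop
  → r_3 = 0.8400
beam 4: φ=270°, α=120°
  cosα=-0.5000 sinα=0.8660 | (3,6) | tMaxX 0.9000 tMaxY 0.4850 | tΔX 2.0000 tΔY 1.1547
    t=0.4850 [y] (3,7) — stop
  → r_4 = 0.4850

ranges = [2.8290, 4.1338, 0.8400, 0.4850]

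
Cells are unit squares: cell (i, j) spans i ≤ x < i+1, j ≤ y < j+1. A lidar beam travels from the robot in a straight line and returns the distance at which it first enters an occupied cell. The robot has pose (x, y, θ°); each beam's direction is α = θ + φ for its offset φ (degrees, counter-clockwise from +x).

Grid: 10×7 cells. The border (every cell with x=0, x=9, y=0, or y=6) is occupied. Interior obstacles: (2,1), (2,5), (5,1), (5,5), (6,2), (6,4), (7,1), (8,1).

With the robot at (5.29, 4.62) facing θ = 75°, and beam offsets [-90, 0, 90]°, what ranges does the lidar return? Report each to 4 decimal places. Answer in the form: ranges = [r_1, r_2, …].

ranges = [0.7350, 0.3934, 2.3708]

beam 1: φ=-90°, α=345°
  direction (0.9659, -0.2588); cell (5,4); t to first gridline: x 0.7350, y 2.3955 (then +1.0353 / +3.8637)
    (6,4) via x @ 0.7350  # hit
  → r_1 = 0.7350
beam 2: φ=0°, α=75°
  direction (0.2588, 0.9659); cell (5,4); t to first gridline: x 2.7432, y 0.3934 (then +3.8637 / +1.0353)
    (5,5) via y @ 0.3934  # hit
  → r_2 = 0.3934
beam 3: φ=90°, α=165°
  direction (-0.9659, 0.2588); cell (5,4); t to first gridline: x 0.3002, y 1.4682 (then +1.0353 / +3.8637)
    (4,4) via x @ 0.3002
    (3,4) via x @ 1.3355
    (3,5) via y @ 1.4682
    (2,5) via x @ 2.3708  # hit
  → r_3 = 2.3708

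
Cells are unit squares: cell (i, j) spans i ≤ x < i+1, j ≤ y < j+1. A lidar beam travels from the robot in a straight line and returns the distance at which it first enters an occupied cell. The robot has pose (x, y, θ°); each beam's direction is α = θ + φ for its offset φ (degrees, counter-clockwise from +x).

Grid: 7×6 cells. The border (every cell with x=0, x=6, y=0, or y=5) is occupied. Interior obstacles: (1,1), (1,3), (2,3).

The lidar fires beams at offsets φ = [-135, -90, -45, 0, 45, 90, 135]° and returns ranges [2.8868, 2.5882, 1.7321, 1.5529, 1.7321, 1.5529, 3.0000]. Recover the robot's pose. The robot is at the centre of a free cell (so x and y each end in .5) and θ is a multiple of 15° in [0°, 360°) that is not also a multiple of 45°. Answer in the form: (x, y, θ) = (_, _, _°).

Candidates: 17 free-cell centres × 16 headings = 272 poses. Raycast each; keep the one whose scan matches to 4 dp.
  (1.5, 4.5, 195°): beam 1 = 0.5774 ≠ 2.8868 ✗
  (3.5, 2.5, 120°): beam 1 = 2.5882 ≠ 2.8868 ✗
  (3.5, 4.5, 105°): beam 2 = 1.9319 ≠ 2.5882 ✗
  …
  (4.5, 3.5, 15°): r_1=2.8868, r_2=2.5882, r_3=1.7321, r_4=1.5529, r_5=1.7321, r_6=1.5529, r_7=3.0000 — all match ✓
No second candidate reproduces the full scan.

(x, y, θ) = (4.5, 3.5, 15°)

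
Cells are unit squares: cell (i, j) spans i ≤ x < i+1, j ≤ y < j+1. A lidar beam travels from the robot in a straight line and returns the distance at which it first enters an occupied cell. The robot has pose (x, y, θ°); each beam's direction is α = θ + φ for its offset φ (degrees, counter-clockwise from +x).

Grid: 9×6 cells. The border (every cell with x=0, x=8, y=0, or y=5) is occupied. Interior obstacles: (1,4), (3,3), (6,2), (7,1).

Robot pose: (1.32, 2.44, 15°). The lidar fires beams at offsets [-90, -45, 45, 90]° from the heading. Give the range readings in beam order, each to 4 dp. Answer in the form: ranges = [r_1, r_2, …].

beam 1: φ=-90°, α=285°
  dir = (cos 285°, sin 285°) = (0.2588, -0.9659); from cell (1,2)
  next x-line at t=2.6273, next y-line at t=0.4555; Δt_x=3.8637, Δt_y=1.0353
    y: enter (1,1) at t=0.4555
    y: enter (1,0) at t=1.4908 ← occupied
  → r_1 = 1.4908
beam 2: φ=-45°, α=330°
  dir = (cos 330°, sin 330°) = (0.8660, -0.5000); from cell (1,2)
  next x-line at t=0.7852, next y-line at t=0.8800; Δt_x=1.1547, Δt_y=2.0000
    x: enter (2,2) at t=0.7852
    y: enter (2,1) at t=0.8800
    x: enter (3,1) at t=1.9399
    y: enter (3,0) at t=2.8800 ← occupied
  → r_2 = 2.8800
beam 3: φ=45°, α=60°
  dir = (cos 60°, sin 60°) = (0.5000, 0.8660); from cell (1,2)
  next x-line at t=1.3600, next y-line at t=0.6466; Δt_x=2.0000, Δt_y=1.1547
    y: enter (1,3) at t=0.6466
    x: enter (2,3) at t=1.3600
    y: enter (2,4) at t=1.8013
    y: enter (2,5) at t=2.9560 ← occupied
  → r_3 = 2.9560
beam 4: φ=90°, α=105°
  dir = (cos 105°, sin 105°) = (-0.2588, 0.9659); from cell (1,2)
  next x-line at t=1.2364, next y-line at t=0.5798; Δt_x=3.8637, Δt_y=1.0353
    y: enter (1,3) at t=0.5798
    x: enter (0,3) at t=1.2364 ← occupied
  → r_4 = 1.2364

ranges = [1.4908, 2.8800, 2.9560, 1.2364]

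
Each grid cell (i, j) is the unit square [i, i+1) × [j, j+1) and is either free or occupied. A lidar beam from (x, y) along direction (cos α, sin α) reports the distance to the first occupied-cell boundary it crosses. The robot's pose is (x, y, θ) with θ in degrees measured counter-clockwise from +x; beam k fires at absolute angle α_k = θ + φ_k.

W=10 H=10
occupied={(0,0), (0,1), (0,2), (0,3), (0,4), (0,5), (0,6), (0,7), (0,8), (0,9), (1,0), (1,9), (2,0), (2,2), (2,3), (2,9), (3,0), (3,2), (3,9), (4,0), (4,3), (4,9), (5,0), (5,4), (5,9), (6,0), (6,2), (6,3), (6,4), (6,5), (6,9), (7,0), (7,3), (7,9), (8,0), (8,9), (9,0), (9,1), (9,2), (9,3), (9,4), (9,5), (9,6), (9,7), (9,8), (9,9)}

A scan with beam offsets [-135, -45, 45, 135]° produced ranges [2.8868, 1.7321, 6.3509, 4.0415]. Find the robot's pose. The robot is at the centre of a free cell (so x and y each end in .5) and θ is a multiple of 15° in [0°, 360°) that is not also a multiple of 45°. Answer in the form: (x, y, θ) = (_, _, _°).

Enumerate (i+0.5, j+0.5, θ) over the 54 free cells and 16 admissible headings. For each, cast all 4 beams and compare to the given ranges.
  (8.5, 2.5, 285°): beam 1 = 1.0000 ≠ 2.8868 ✗
  (4.5, 5.5, 300°): beam 1 = 3.6235 ≠ 2.8868 ✗
  (2.5, 7.5, 120°): beam 1 = 6.7293 ≠ 2.8868 ✗
  …
  (3.5, 5.5, 345°): r_1=2.8868, r_2=1.7321, r_3=6.3509, r_4=4.0415 — all match ✓
No second candidate reproduces the full scan.

(x, y, θ) = (3.5, 5.5, 345°)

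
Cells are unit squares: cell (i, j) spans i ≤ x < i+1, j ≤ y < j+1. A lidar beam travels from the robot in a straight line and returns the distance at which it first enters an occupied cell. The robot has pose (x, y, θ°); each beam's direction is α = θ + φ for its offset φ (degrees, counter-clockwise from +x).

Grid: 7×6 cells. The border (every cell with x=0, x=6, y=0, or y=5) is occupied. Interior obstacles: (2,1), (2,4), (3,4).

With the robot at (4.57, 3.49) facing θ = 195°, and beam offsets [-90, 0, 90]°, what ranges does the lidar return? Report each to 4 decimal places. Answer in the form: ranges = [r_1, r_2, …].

ranges = [1.5633, 3.6959, 2.5778]

beam 1: φ=-90°, α=105°
  dir = (cos 105°, sin 105°) = (-0.2588, 0.9659); from cell (4,3)
  next x-line at t=2.2023, next y-line at t=0.5280; Δt_x=3.8637, Δt_y=1.0353
    y: enter (4,4) at t=0.5280
    y: enter (4,5) at t=1.5633 ← occupied
  → r_1 = 1.5633
beam 2: φ=0°, α=195°
  dir = (cos 195°, sin 195°) = (-0.9659, -0.2588); from cell (4,3)
  next x-line at t=0.5901, next y-line at t=1.8932; Δt_x=1.0353, Δt_y=3.8637
    x: enter (3,3) at t=0.5901
    x: enter (2,3) at t=1.6254
    y: enter (2,2) at t=1.8932
    x: enter (1,2) at t=2.6607
    x: enter (0,2) at t=3.6959 ← occupied
  → r_2 = 3.6959
beam 3: φ=90°, α=285°
  dir = (cos 285°, sin 285°) = (0.2588, -0.9659); from cell (4,3)
  next x-line at t=1.6614, next y-line at t=0.5073; Δt_x=3.8637, Δt_y=1.0353
    y: enter (4,2) at t=0.5073
    y: enter (4,1) at t=1.5426
    x: enter (5,1) at t=1.6614
    y: enter (5,0) at t=2.5778 ← occupied
  → r_3 = 2.5778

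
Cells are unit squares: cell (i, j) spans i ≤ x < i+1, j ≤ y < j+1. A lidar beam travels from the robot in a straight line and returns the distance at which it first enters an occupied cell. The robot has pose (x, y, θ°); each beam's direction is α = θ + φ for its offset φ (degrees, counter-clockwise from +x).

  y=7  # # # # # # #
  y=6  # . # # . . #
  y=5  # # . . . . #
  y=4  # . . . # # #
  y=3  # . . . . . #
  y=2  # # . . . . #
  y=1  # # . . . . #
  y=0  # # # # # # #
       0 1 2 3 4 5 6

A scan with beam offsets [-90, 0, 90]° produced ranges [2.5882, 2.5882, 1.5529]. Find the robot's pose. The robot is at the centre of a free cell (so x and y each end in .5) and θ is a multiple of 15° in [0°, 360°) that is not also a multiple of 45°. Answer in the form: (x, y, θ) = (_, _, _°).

The pose lattice has 23·16 = 368 candidates. Test each by forward raycasting.
  (2.5, 1.5, 75°): beam 1 = 1.9319 ≠ 2.5882 ✗
  (4.5, 5.5, 165°): beam 1 = 1.5529 ≠ 2.5882 ✗
  (2.5, 5.5, 150°): beam 1 = 0.5774 ≠ 2.5882 ✗
  (4.5, 1.5, 150°): beam 1 = 2.8868 ≠ 2.5882 ✗
  …
  (4.5, 3.5, 285°): r_1=2.5882, r_2=2.5882, r_3=1.5529 — all match ✓
Only this pose fits every beam.

(x, y, θ) = (4.5, 3.5, 285°)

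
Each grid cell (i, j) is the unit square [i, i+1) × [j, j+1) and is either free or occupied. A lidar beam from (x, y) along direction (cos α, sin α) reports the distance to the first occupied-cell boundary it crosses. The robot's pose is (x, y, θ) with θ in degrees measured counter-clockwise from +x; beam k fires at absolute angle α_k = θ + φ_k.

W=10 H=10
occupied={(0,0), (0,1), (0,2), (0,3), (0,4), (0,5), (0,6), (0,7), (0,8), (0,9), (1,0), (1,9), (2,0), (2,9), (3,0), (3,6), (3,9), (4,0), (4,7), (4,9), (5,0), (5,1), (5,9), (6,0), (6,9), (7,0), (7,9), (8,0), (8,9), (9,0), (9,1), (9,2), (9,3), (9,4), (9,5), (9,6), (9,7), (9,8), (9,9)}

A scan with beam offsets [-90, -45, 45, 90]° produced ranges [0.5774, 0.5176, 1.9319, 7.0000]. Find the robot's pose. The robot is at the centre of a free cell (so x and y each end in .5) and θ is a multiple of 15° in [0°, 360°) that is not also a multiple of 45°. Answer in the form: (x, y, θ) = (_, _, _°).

Candidates: 61 free-cell centres × 16 headings = 976 poses. Raycast each; keep the one whose scan matches to 4 dp.
  (7.5, 1.5, 75°): beam 1 = 1.5529 ≠ 0.5774 ✗
  (5.5, 7.5, 105°): beam 1 = 3.6235 ≠ 0.5774 ✗
  (1.5, 4.5, 30°): beam 1 = 4.0415 ≠ 0.5774 ✗
  (1.5, 8.5, 165°): beam 1 = 0.5176 ≠ 0.5774 ✗
  (2.5, 8.5, 105°): beam 1 = 1.9319 ≠ 0.5774 ✗
  …
  (8.5, 1.5, 30°): r_1=0.5774, r_2=0.5176, r_3=1.9319, r_4=7.0000 — all match ✓
Only this pose fits every beam.

(x, y, θ) = (8.5, 1.5, 30°)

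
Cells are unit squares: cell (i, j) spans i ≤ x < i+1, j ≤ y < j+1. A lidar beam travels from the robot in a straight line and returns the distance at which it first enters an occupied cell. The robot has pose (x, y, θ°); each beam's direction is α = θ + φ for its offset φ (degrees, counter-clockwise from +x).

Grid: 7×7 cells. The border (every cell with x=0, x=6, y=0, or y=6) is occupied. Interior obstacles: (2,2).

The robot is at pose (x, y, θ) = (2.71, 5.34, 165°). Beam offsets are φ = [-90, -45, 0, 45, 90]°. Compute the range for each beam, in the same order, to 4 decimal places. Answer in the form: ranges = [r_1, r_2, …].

ranges = [0.6833, 0.7621, 1.7703, 1.9745, 2.4225]

beam 1: φ=-90°, α=75°
  d=(0.2588,0.9659)  start (2,5)  tX=1.1205 tY=0.6833  stride 1/|dx|=3.8637 1/|dy|=1.0353
    cross y-line → (2,6), t=0.6833 (wall)
  → r_1 = 0.6833
beam 2: φ=-45°, α=120°
  d=(-0.5000,0.8660)  start (2,5)  tX=1.4200 tY=0.7621  stride 1/|dx|=2.0000 1/|dy|=1.1547
    cross y-line → (2,6), t=0.7621 (wall)
  → r_2 = 0.7621
beam 3: φ=0°, α=165°
  d=(-0.9659,0.2588)  start (2,5)  tX=0.7350 tY=2.5500  stride 1/|dx|=1.0353 1/|dy|=3.8637
    cross x-line → (1,5), t=0.7350
    cross x-line → (0,5), t=1.7703 (wall)
  → r_3 = 1.7703
beam 4: φ=45°, α=210°
  d=(-0.8660,-0.5000)  start (2,5)  tX=0.8198 tY=0.6800  stride 1/|dx|=1.1547 1/|dy|=2.0000
    cross y-line → (2,4), t=0.6800
    cross x-line → (1,4), t=0.8198
    cross x-line → (0,4), t=1.9745 (wall)
  → r_4 = 1.9745
beam 5: φ=90°, α=255°
  d=(-0.2588,-0.9659)  start (2,5)  tX=2.7432 tY=0.3520  stride 1/|dx|=3.8637 1/|dy|=1.0353
    cross y-line → (2,4), t=0.3520
    cross y-line → (2,3), t=1.3873
    cross y-line → (2,2), t=2.4225 (wall)
  → r_5 = 2.4225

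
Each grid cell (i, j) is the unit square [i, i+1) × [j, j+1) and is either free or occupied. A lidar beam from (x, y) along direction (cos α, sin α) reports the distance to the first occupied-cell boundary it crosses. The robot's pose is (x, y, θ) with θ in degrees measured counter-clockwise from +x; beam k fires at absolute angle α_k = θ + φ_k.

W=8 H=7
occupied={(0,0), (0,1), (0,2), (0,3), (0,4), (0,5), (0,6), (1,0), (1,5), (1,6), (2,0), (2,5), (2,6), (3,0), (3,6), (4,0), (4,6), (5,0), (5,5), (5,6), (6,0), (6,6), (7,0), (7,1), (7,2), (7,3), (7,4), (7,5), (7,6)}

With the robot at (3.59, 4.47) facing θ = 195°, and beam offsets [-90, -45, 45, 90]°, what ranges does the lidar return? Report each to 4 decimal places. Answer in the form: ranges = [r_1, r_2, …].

ranges = [1.5840, 1.0600, 4.0068, 3.5924]

beam 1: φ=-90°, α=105°
  dir = (cos 105°, sin 105°) = (-0.2588, 0.9659); from cell (3,4)
  next x-line at t=2.2796, next y-line at t=0.5487; Δt_x=3.8637, Δt_y=1.0353
    y: enter (3,5) at t=0.5487
    y: enter (3,6) at t=1.5840 ← occupied
  → r_1 = 1.5840
beam 2: φ=-45°, α=150°
  dir = (cos 150°, sin 150°) = (-0.8660, 0.5000); from cell (3,4)
  next x-line at t=0.6813, next y-line at t=1.0600; Δt_x=1.1547, Δt_y=2.0000
    x: enter (2,4) at t=0.6813
    y: enter (2,5) at t=1.0600 ← occupied
  → r_2 = 1.0600
beam 3: φ=45°, α=240°
  dir = (cos 240°, sin 240°) = (-0.5000, -0.8660); from cell (3,4)
  next x-line at t=1.1800, next y-line at t=0.5427; Δt_x=2.0000, Δt_y=1.1547
    y: enter (3,3) at t=0.5427
    x: enter (2,3) at t=1.1800
    y: enter (2,2) at t=1.6974
    y: enter (2,1) at t=2.8521
    x: enter (1,1) at t=3.1800
    y: enter (1,0) at t=4.0068 ← occupied
  → r_3 = 4.0068
beam 4: φ=90°, α=285°
  dir = (cos 285°, sin 285°) = (0.2588, -0.9659); from cell (3,4)
  next x-line at t=1.5841, next y-line at t=0.4866; Δt_x=3.8637, Δt_y=1.0353
    y: enter (3,3) at t=0.4866
    y: enter (3,2) at t=1.5219
    x: enter (4,2) at t=1.5841
    y: enter (4,1) at t=2.5571
    y: enter (4,0) at t=3.5924 ← occupied
  → r_4 = 3.5924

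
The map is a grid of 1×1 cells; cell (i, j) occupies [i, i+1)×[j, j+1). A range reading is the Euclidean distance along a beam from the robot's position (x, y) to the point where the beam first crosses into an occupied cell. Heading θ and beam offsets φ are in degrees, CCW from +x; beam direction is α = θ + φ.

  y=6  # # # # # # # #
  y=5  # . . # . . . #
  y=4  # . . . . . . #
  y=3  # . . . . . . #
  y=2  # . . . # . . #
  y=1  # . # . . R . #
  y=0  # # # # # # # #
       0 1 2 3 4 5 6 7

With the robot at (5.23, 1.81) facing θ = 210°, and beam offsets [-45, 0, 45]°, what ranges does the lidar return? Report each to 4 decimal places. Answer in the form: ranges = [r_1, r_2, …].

ranges = [0.7341, 1.6200, 0.8386]

beam 1: φ=-45°, α=165°
  direction (-0.9659, 0.2588); cell (5,1); t to first gridline: x 0.2381, y 0.7341 (then +1.0353 / +3.8637)
    (4,1) via x @ 0.2381
    (4,2) via y @ 0.7341  # hit
  → r_1 = 0.7341
beam 2: φ=0°, α=210°
  direction (-0.8660, -0.5000); cell (5,1); t to first gridline: x 0.2656, y 1.6200 (then +1.1547 / +2.0000)
    (4,1) via x @ 0.2656
    (3,1) via x @ 1.4203
    (3,0) via y @ 1.6200  # hit
  → r_2 = 1.6200
beam 3: φ=45°, α=255°
  direction (-0.2588, -0.9659); cell (5,1); t to first gridline: x 0.8887, y 0.8386 (then +3.8637 / +1.0353)
    (5,0) via y @ 0.8386  # hit
  → r_3 = 0.8386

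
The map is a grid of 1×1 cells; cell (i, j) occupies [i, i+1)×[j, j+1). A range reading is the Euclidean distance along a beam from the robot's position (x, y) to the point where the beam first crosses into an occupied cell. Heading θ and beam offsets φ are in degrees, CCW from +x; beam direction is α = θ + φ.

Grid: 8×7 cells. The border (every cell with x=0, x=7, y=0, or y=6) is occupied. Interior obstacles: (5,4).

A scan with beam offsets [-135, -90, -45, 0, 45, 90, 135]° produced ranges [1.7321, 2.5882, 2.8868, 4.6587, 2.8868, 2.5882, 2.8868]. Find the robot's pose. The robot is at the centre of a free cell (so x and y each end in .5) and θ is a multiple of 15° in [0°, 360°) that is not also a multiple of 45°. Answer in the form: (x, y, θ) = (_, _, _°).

(x, y, θ) = (2.5, 3.5, 345°)

The pose lattice has 29·16 = 464 candidates. Test each by forward raycasting.
  (1.5, 2.5, 150°): beam 1 = 5.6940 ≠ 1.7321 ✗
  (2.5, 2.5, 105°): beam 1 = 3.0000 ≠ 1.7321 ✗
  (6.5, 2.5, 105°): beam 1 = 0.5774 ≠ 1.7321 ✗
  (4.5, 4.5, 75°): beam 1 = 4.0415 ≠ 1.7321 ✗
  …
  (2.5, 3.5, 345°): r_1=1.7321, r_2=2.5882, r_3=2.8868, r_4=4.6587, r_5=2.8868, r_6=2.5882, r_7=2.8868 — all match ✓
Unique over the lattice → pose = (2.5, 3.5, 345°).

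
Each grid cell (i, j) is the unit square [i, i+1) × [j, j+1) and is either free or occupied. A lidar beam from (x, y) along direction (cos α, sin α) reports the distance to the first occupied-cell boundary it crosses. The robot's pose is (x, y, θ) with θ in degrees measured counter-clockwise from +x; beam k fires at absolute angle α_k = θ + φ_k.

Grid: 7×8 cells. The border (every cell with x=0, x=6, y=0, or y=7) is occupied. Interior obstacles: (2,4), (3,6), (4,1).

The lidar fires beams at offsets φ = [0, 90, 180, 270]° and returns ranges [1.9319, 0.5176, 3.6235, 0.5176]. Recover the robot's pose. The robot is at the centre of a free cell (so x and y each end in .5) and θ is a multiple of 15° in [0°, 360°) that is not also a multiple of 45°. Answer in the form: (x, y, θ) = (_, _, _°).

(x, y, θ) = (1.5, 4.5, 105°)

Candidates: 27 free-cell centres × 16 headings = 432 poses. Raycast each; keep the one whose scan matches to 4 dp.
  (4.5, 6.5, 255°): beam 1 = 5.6940 ≠ 1.9319 ✗
  (3.5, 2.5, 330°): beam 1 = 1.0000 ≠ 1.9319 ✗
  (2.5, 2.5, 165°): beam 1 = 1.5529 ≠ 1.9319 ✗
  (5.5, 4.5, 285°): beam 3 = 2.5882 ≠ 3.6235 ✗
  (1.5, 5.5, 345°): beam 1 = 4.6587 ≠ 1.9319 ✗
  …
  (1.5, 4.5, 105°): r_1=1.9319, r_2=0.5176, r_3=3.6235, r_4=0.5176 — all match ✓
Only this pose fits every beam.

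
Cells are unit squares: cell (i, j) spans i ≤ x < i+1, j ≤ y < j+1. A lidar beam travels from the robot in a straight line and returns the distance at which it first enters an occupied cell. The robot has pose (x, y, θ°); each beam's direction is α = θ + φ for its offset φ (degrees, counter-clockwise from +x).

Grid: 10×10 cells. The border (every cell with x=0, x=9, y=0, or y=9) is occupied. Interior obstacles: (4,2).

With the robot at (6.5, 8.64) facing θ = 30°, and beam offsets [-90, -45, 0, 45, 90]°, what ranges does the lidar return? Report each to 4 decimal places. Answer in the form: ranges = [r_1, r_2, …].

ranges = [5.0000, 2.5882, 0.7200, 0.3727, 0.4157]

beam 1: φ=-90°, α=300°
  cosα=0.5000 sinα=-0.8660 | (6,8) | tMaxX 1.0000 tMaxY 0.7390 | tΔX 2.0000 tΔY 1.1547
    t=0.7390 [y] (6,7)
    t=1.0000 [x] (7,7)
    t=1.8937 [y] (7,6)
    t=3.0000 [x] (8,6)
    t=3.0484 [y] (8,5)
    t=4.2031 [y] (8,4)
    t=5.0000 [x] (9,4) — stop
  → r_1 = 5.0000
beam 2: φ=-45°, α=345°
  cosα=0.9659 sinα=-0.2588 | (6,8) | tMaxX 0.5176 tMaxY 2.4728 | tΔX 1.0353 tΔY 3.8637
    t=0.5176 [x] (7,8)
    t=1.5529 [x] (8,8)
    t=2.4728 [y] (8,7)
    t=2.5882 [x] (9,7) — stop
  → r_2 = 2.5882
beam 3: φ=0°, α=30°
  cosα=0.8660 sinα=0.5000 | (6,8) | tMaxX 0.5774 tMaxY 0.7200 | tΔX 1.1547 tΔY 2.0000
    t=0.5774 [x] (7,8)
    t=0.7200 [y] (7,9) — stop
  → r_3 = 0.7200
beam 4: φ=45°, α=75°
  cosα=0.2588 sinα=0.9659 | (6,8) | tMaxX 1.9319 tMaxY 0.3727 | tΔX 3.8637 tΔY 1.0353
    t=0.3727 [y] (6,9) — stop
  → r_4 = 0.3727
beam 5: φ=90°, α=120°
  cosα=-0.5000 sinα=0.8660 | (6,8) | tMaxX 1.0000 tMaxY 0.4157 | tΔX 2.0000 tΔY 1.1547
    t=0.4157 [y] (6,9) — stop
  → r_5 = 0.4157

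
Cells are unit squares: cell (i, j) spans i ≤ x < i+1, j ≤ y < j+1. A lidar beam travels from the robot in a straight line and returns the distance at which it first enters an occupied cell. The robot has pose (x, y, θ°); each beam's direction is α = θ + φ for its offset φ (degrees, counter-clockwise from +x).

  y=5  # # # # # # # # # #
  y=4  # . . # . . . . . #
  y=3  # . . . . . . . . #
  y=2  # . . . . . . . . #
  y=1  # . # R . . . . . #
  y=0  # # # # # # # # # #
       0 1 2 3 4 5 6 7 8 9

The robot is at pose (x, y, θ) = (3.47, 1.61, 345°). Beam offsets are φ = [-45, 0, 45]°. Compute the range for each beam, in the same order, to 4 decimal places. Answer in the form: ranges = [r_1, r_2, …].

ranges = [0.7044, 2.3569, 6.3855]

beam 1: φ=-45°, α=300°
  d=(0.5000,-0.8660)  start (3,1)  tX=1.0600 tY=0.7044  stride 1/|dx|=2.0000 1/|dy|=1.1547
    cross y-line → (3,0), t=0.7044 (wall)
  → r_1 = 0.7044
beam 2: φ=0°, α=345°
  d=(0.9659,-0.2588)  start (3,1)  tX=0.5487 tY=2.3569  stride 1/|dx|=1.0353 1/|dy|=3.8637
    cross x-line → (4,1), t=0.5487
    cross x-line → (5,1), t=1.5840
    cross y-line → (5,0), t=2.3569 (wall)
  → r_2 = 2.3569
beam 3: φ=45°, α=30°
  d=(0.8660,0.5000)  start (3,1)  tX=0.6120 tY=0.7800  stride 1/|dx|=1.1547 1/|dy|=2.0000
    cross x-line → (4,1), t=0.6120
    cross y-line → (4,2), t=0.7800
    cross x-line → (5,2), t=1.7667
    cross y-line → (5,3), t=2.7800
    cross x-line → (6,3), t=2.9214
    cross x-line → (7,3), t=4.0761
    cross y-line → (7,4), t=4.7800
    cross x-line → (8,4), t=5.2308
    cross x-line → (9,4), t=6.3855 (wall)
  → r_3 = 6.3855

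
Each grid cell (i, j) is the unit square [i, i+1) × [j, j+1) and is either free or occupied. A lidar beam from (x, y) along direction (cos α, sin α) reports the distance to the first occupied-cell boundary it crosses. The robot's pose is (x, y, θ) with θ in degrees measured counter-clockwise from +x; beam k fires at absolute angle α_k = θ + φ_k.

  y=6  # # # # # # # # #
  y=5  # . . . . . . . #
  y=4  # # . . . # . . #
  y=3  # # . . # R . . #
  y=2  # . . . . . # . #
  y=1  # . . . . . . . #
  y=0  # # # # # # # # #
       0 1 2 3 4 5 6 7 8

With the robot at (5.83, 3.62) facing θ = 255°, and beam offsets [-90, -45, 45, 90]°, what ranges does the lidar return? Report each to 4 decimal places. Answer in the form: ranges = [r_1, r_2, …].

ranges = [0.8593, 0.9584, 0.7159, 2.2465]

beam 1: φ=-90°, α=165°
  dir = (cos 165°, sin 165°) = (-0.9659, 0.2588); from cell (5,3)
  next x-line at t=0.8593, next y-line at t=1.4682; Δt_x=1.0353, Δt_y=3.8637
    x: enter (4,3) at t=0.8593 ← occupied
  → r_1 = 0.8593
beam 2: φ=-45°, α=210°
  dir = (cos 210°, sin 210°) = (-0.8660, -0.5000); from cell (5,3)
  next x-line at t=0.9584, next y-line at t=1.2400; Δt_x=1.1547, Δt_y=2.0000
    x: enter (4,3) at t=0.9584 ← occupied
  → r_2 = 0.9584
beam 3: φ=45°, α=300°
  dir = (cos 300°, sin 300°) = (0.5000, -0.8660); from cell (5,3)
  next x-line at t=0.3400, next y-line at t=0.7159; Δt_x=2.0000, Δt_y=1.1547
    x: enter (6,3) at t=0.3400
    y: enter (6,2) at t=0.7159 ← occupied
  → r_3 = 0.7159
beam 4: φ=90°, α=345°
  dir = (cos 345°, sin 345°) = (0.9659, -0.2588); from cell (5,3)
  next x-line at t=0.1760, next y-line at t=2.3955; Δt_x=1.0353, Δt_y=3.8637
    x: enter (6,3) at t=0.1760
    x: enter (7,3) at t=1.2113
    x: enter (8,3) at t=2.2465 ← occupied
  → r_4 = 2.2465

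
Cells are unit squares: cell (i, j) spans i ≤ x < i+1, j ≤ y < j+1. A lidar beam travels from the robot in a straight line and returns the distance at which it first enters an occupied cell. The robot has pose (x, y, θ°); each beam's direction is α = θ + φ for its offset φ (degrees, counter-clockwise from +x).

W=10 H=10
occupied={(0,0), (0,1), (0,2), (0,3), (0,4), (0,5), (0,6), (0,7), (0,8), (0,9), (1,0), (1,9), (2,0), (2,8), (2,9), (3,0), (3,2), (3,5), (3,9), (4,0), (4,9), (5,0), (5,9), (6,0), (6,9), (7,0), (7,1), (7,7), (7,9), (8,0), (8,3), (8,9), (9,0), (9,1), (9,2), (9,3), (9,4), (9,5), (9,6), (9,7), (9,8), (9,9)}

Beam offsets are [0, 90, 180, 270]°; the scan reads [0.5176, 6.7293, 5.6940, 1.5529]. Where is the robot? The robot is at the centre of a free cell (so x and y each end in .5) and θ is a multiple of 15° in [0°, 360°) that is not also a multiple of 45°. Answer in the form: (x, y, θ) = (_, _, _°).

Enumerate (i+0.5, j+0.5, θ) over the 58 free cells and 16 admissible headings. For each, cast all 4 beams and compare to the given ranges.
  (8.5, 6.5, 15°): beam 2 = 2.5882 ≠ 6.7293 ✗
  (2.5, 7.5, 345°): beam 1 = 6.7293 ≠ 0.5176 ✗
  (1.5, 8.5, 210°): beam 1 = 0.5774 ≠ 0.5176 ✗
  (3.5, 7.5, 30°): beam 1 = 3.0000 ≠ 0.5176 ✗
  …
  (7.5, 6.5, 75°): r_1=0.5176, r_2=6.7293, r_3=5.6940, r_4=1.5529 — all match ✓
No second candidate reproduces the full scan.

(x, y, θ) = (7.5, 6.5, 75°)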